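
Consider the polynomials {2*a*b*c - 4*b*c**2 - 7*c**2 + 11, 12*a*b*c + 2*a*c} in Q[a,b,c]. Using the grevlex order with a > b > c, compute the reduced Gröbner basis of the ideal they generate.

This is the nonlinear analogue of row-reducing a linear system.

f_1 = 2*a*b*c - 4*b*c**2 - 7*c**2 + 11, LT = a*b*c.
f_2 = 12*a*b*c + 2*a*c, LT = a*b*c.

S(f_1,f_2): lcm = a*b*c. S = -2*b*c**2 - 1/6*a*c - 7/2*c**2 + 11/2.
  leading term b*c**2: no divisor's leading term divides it; move -2*b*c**2 to the remainder.
  leading term a*c: no divisor's leading term divides it; move -1/6*a*c to the remainder.
  leading term c**2: no divisor's leading term divides it; move -7/2*c**2 to the remainder.
  leading term 1: no divisor's leading term divides it; move 11/2 to the remainder.
  remainder -2*b*c**2 - 1/6*a*c - 7/2*c**2 + 11/2 ≠ 0; add g_3 = -2*b*c**2 - 1/6*a*c - 7/2*c**2 + 11/2 to the basis.

S(f_1,g_3): lcm = a*b*c**2. S = -2*b*c**3 - 1/12*a**2*c - 7/4*a*c**2 - 7/2*c**3 + 11/4*a + 11/2*c.
  leading term b*c**3: subtract (c)·g_3 from -2*b*c**3 - 1/12*a**2*c - 7/4*a*c**2 - 7/2*c**3 + 11/4*a + 11/2*c → -1/12*a**2*c - 19/12*a*c**2 + 11/4*a
  leading term a**2*c: no divisor's leading term divides it; move -1/12*a**2*c to the remainder.
  leading term a*c**2: no divisor's leading term divides it; move -19/12*a*c**2 to the remainder.
  leading term a: no divisor's leading term divides it; move 11/4*a to the remainder.
  remainder -1/12*a**2*c - 19/12*a*c**2 + 11/4*a ≠ 0; add g_4 = -1/12*a**2*c - 19/12*a*c**2 + 11/4*a to the basis.

S(f_2,g_3): lcm = a*b*c**2. S = -1/12*a**2*c - 19/12*a*c**2 + 11/4*a.
  leading term a**2*c: subtract (1)·g_4 from -1/12*a**2*c - 19/12*a*c**2 + 11/4*a → 0
  remainder 0.

S(f_1,g_4): lcm = a**2*b*c. S = -21*a*b*c**2 - 7/2*a*c**2 + 33*a*b + 11/2*a.
  leading term a*b*c**2: subtract (-21/2*c)·f_1 from -21*a*b*c**2 - 7/2*a*c**2 + 33*a*b + 11/2*a → -42*b*c**3 - 7/2*a*c**2 - 147/2*c**3 + 33*a*b + 11/2*a + 231/2*c
  leading term b*c**3: subtract (21*c)·g_3 from -42*b*c**3 - 7/2*a*c**2 - 147/2*c**3 + 33*a*b + 11/2*a + 231/2*c → 33*a*b + 11/2*a
  leading term a*b: no divisor's leading term divides it; move 33*a*b to the remainder.
  leading term a: no divisor's leading term divides it; move 11/2*a to the remainder.
  remainder 33*a*b + 11/2*a ≠ 0; add g_5 = 33*a*b + 11/2*a to the basis.

S(f_2,g_4): lcm = a**2*b*c. S = -19*a*b*c**2 + 1/6*a**2*c + 33*a*b.
  leading term a*b*c**2: subtract (-19/2*c)·f_1 from -19*a*b*c**2 + 1/6*a**2*c + 33*a*b → -38*b*c**3 + 1/6*a**2*c - 133/2*c**3 + 33*a*b + 209/2*c
  leading term b*c**3: subtract (19*c)·g_3 from -38*b*c**3 + 1/6*a**2*c - 133/2*c**3 + 33*a*b + 209/2*c → 1/6*a**2*c + 19/6*a*c**2 + 33*a*b
  leading term a**2*c: subtract (-2)·g_4 from 1/6*a**2*c + 19/6*a*c**2 + 33*a*b → 33*a*b + 11/2*a
  leading term a*b: subtract (1)·g_5 from 33*a*b + 11/2*a → 0
  remainder 0.

S(g_3,g_4): lcm = a**2*b*c**2. S = -19*a*b*c**3 + 1/12*a**3*c + 7/4*a**2*c**2 + 33*a*b*c - 11/4*a**2.
  leading term a*b*c**3: subtract (-19/2*c**2)·f_1 from -19*a*b*c**3 + 1/12*a**3*c + 7/4*a**2*c**2 + 33*a*b*c - 11/4*a**2 → -38*b*c**4 + 1/12*a**3*c + 7/4*a**2*c**2 - 133/2*c**4 + 33*a*b*c - 11/4*a**2 + 209/2*c**2
  leading term b*c**4: subtract (19*c**2)·g_3 from -38*b*c**4 + 1/12*a**3*c + 7/4*a**2*c**2 - 133/2*c**4 + 33*a*b*c - 11/4*a**2 + 209/2*c**2 → 1/12*a**3*c + 7/4*a**2*c**2 + 19/6*a*c**3 + 33*a*b*c - 11/4*a**2
  leading term a**3*c: subtract (-a)·g_4 from 1/12*a**3*c + 7/4*a**2*c**2 + 19/6*a*c**3 + 33*a*b*c - 11/4*a**2 → 1/6*a**2*c**2 + 19/6*a*c**3 + 33*a*b*c
  leading term a**2*c**2: subtract (-2*c)·g_4 from 1/6*a**2*c**2 + 19/6*a*c**3 + 33*a*b*c → 33*a*b*c + 11/2*a*c
  leading term a*b*c: subtract (33/2)·f_1 from 33*a*b*c + 11/2*a*c → 66*b*c**2 + 11/2*a*c + 231/2*c**2 - 363/2
  leading term b*c**2: subtract (-33)·g_3 from 66*b*c**2 + 11/2*a*c + 231/2*c**2 - 363/2 → 0
  remainder 0.

S(f_1,g_5): lcm = a*b*c. S = -2*b*c**2 - 1/6*a*c - 7/2*c**2 + 11/2.
  leading term b*c**2: subtract (1)·g_3 from -2*b*c**2 - 1/6*a*c - 7/2*c**2 + 11/2 → 0
  remainder 0.

S(f_2,g_5): lcm = a*b*c. S = 0.
  remainder 0.

S(g_3,g_5): lcm = a*b*c**2. S = 1/12*a**2*c + 19/12*a*c**2 - 11/4*a.
  leading term a**2*c: subtract (-1)·g_4 from 1/12*a**2*c + 19/12*a*c**2 - 11/4*a → 0
  remainder 0.

S(g_4,g_5): lcm = a**2*b*c. S = 19*a*b*c**2 - 1/6*a**2*c - 33*a*b.
  leading term a*b*c**2: subtract (19/2*c)·f_1 from 19*a*b*c**2 - 1/6*a**2*c - 33*a*b → 38*b*c**3 - 1/6*a**2*c + 133/2*c**3 - 33*a*b - 209/2*c
  leading term b*c**3: subtract (-19*c)·g_3 from 38*b*c**3 - 1/6*a**2*c + 133/2*c**3 - 33*a*b - 209/2*c → -1/6*a**2*c - 19/6*a*c**2 - 33*a*b
  leading term a**2*c: subtract (2)·g_4 from -1/6*a**2*c - 19/6*a*c**2 - 33*a*b → -33*a*b - 11/2*a
  leading term a*b: subtract (-1)·g_5 from -33*a*b - 11/2*a → 0
  remainder 0.

Every S-polynomial of the final basis reduces to 0, so we have a Gröbner basis.
Inter-reduce: drop elements whose leading term is divisible by another's, tail-reduce, and make monic.

G = {a**2*c + 19*a*c**2 - 33*a, b*c**2 + 1/12*a*c + 7/4*c**2 - 11/4, a*b + 1/6*a}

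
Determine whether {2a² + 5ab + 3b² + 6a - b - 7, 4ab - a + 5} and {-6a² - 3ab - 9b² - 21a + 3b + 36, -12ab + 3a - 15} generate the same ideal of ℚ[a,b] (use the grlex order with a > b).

Yes, the ideals are equal.

Equality of ideals is decidable: compute both reduced Gröbner bases (unique for the ordering) and check whether they agree.
Buchberger on the first generating set:
f_1 = 2a² + 5ab + 3b² + 6a - b - 7, LT = a².
f_2 = 4ab - a + 5, LT = ab.

S(f_1,f_2): lcm = a²b. S = 5/2ab² + 3/2b³ + ¼a² + 3ab - ½b² - 5/4a - 7/2b.
  leading term ab²: subtract (⅝b)·f_2 from 5/2ab² + 3/2b³ + ¼a² + 3ab - ½b² - 5/4a - 7/2b → 3/2b³ + ¼a² + 29/8ab - ½b² - 5/4a - 53/8b
  leading term b³: no divisor's leading term divides it; move 3/2b³ to the remainder.
  leading term a²: subtract (⅛)·f_1 from ¼a² + 29/8ab - ½b² - 5/4a - 53/8b → 3ab - ⅞b² - 2a - 13/2b + ⅞
  leading term ab: subtract (¾)·f_2 from 3ab - ⅞b² - 2a - 13/2b + ⅞ → -⅞b² - 5/4a - 13/2b - 23/8
  leading term b²: no divisor's leading term divides it; move -⅞b² to the remainder.
  leading term a: no divisor's leading term divides it; move -5/4a to the remainder.
  leading term b: no divisor's leading term divides it; move -13/2b to the remainder.
  leading term 1: no divisor's leading term divides it; move -23/8 to the remainder.
  remainder 3/2b³ - ⅞b² - 5/4a - 13/2b - 23/8 ≠ 0; add g_3 = 3/2b³ - ⅞b² - 5/4a - 13/2b - 23/8 to the basis.

The other S-polynomials (S(f_1,g_3), S(f_2,g_3)) all reduce to 0 modulo the current basis, so we have a Gröbner basis.
Inter-reduce: drop elements whose leading term is divisible by another's, tail-reduce, and make monic.
Reduced Gröbner basis: {b³ - 7/12b² - ⅚a - 13/3b - 23/12, a² + 3/2b² + 29/8a - ½b - 53/8, ab - ¼a + 5/4}.

Buchberger on the second generating set:
h_1 = -6a² - 3ab - 9b² - 21a + 3b + 36, LT = a².
h_2 = -12ab + 3a - 15, LT = ab.

S(h_1,h_2): lcm = a²b. S = ½ab² + 3/2b³ + ¼a² + 7/2ab - ½b² - 5/4a - 6b.
  leading term ab²: subtract (-1/24b)·h_2 from ½ab² + 3/2b³ + ¼a² + 7/2ab - ½b² - 5/4a - 6b → 3/2b³ + ¼a² + 29/8ab - ½b² - 5/4a - 53/8b
  leading term b³: no divisor's leading term divides it; move 3/2b³ to the remainder.
  leading term a²: subtract (-1/24)·h_1 from ¼a² + 29/8ab - ½b² - 5/4a - 53/8b → 7/2ab - ⅞b² - 17/8a - 13/2b + 3/2
  leading term ab: subtract (-7/24)·h_2 from 7/2ab - ⅞b² - 17/8a - 13/2b + 3/2 → -⅞b² - 5/4a - 13/2b - 23/8
  leading term b²: no divisor's leading term divides it; move -⅞b² to the remainder.
  leading term a: no divisor's leading term divides it; move -5/4a to the remainder.
  leading term b: no divisor's leading term divides it; move -13/2b to the remainder.
  leading term 1: no divisor's leading term divides it; move -23/8 to the remainder.
  remainder 3/2b³ - ⅞b² - 5/4a - 13/2b - 23/8 ≠ 0; add k_3 = 3/2b³ - ⅞b² - 5/4a - 13/2b - 23/8 to the basis.

The other S-polynomials (S(h_1,k_3), S(h_2,k_3)) all reduce to 0 modulo the current basis, so we have a Gröbner basis.
Inter-reduce: drop elements whose leading term is divisible by another's, tail-reduce, and make monic.
Reduced Gröbner basis: {b³ - 7/12b² - ⅚a - 13/3b - 23/12, a² + 3/2b² + 29/8a - ½b - 53/8, ab - ¼a + 5/4}.

These coincide, so the ideals are equal.
The same test decides containment: I ⊆ J iff every generator of I reduces to 0 modulo a Gröbner basis of J.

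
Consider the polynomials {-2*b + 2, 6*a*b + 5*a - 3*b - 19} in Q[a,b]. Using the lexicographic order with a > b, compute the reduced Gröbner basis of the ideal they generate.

f_1 = -2*b + 2, LT = b.
f_2 = 6*a*b + 5*a - 3*b - 19, LT = a*b.

S(f_1,f_2): lcm = a*b. S = -11/6*a + 1/2*b + 19/6.
  leading term a: no divisor's leading term divides it; move -11/6*a to the remainder.
  leading term b: subtract (-1/4)·f_1 from 1/2*b + 19/6 → 11/3
  leading term 1: no divisor's leading term divides it; move 11/3 to the remainder.
  remainder -11/6*a + 11/3 ≠ 0; add g_3 = -11/6*a + 11/3 to the basis.

The other S-polynomials (S(f_1,g_3), S(f_2,g_3)) all reduce to 0 modulo the current basis, so we have a Gröbner basis.
Inter-reduce: drop elements whose leading term is divisible by another's, tail-reduce, and make monic.

G = {a - 2, b - 1}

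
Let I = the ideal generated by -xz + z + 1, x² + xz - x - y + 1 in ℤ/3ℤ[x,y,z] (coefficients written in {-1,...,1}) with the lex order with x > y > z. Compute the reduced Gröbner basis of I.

f_1 = -xz + z + 1, LT = xz.
f_2 = x² + xz - x - y + 1, LT = x².

S(f_1,f_2): lcm = x²z. S = -xz² - x + yz - z.
  leading term xz²: subtract (z)·f_1 from -xz² - x + yz - z → -x + yz - z² + z
  leading term x: no divisor's leading term divides it; move -x to the remainder.
  leading term yz: no divisor's leading term divides it; move yz to the remainder.
  leading term z²: no divisor's leading term divides it; move -z² to the remainder.
  leading term z: no divisor's leading term divides it; move z to the remainder.
  remainder -x + yz - z² + z ≠ 0; add g_3 = -x + yz - z² + z to the basis.

S(f_1,g_3): lcm = xz. S = yz² - z³ + z² - z - 1.
  leading term yz²: no divisor's leading term divides it; move yz² to the remainder.
  leading term z³: no divisor's leading term divides it; move -z³ to the remainder.
  leading term z²: no divisor's leading term divides it; move z² to the remainder.
  leading term z: no divisor's leading term divides it; move -z to the remainder.
  leading term 1: no divisor's leading term divides it; move -1 to the remainder.
  remainder yz² - z³ + z² - z - 1 ≠ 0; add g_4 = yz² - z³ + z² - z - 1 to the basis.

S(f_2,g_3): lcm = x². S = xyz - xz² - xz - x - y + 1.
  leading term xyz: subtract (-y)·f_1 from xyz - xz² - xz - x - y + 1 → -xz² - xz - x + yz + 1
  leading term xz²: subtract (z)·f_1 from -xz² - xz - x + yz + 1 → -xz - x + yz - z² - z + 1
  leading term xz: subtract (1)·f_1 from -xz - x + yz - z² - z + 1 → -x + yz - z² + z
  leading term x: subtract (1)·g_3 from -x + yz - z² + z → 0
  remainder 0.

S(f_1,g_4): lcm = xyz². S = xz³ - xz² + xz + x - yz² - yz.
  leading term xz³: subtract (-z²)·f_1 from xz³ - xz² + xz + x - yz² - yz → -xz² + xz + x - yz² - yz + z³ + z²
  leading term xz²: subtract (z)·f_1 from -xz² + xz + x - yz² - yz + z³ + z² → xz + x - yz² - yz + z³ - z
  leading term xz: subtract (-1)·f_1 from xz + x - yz² - yz + z³ - z → x - yz² - yz + z³ + 1
  leading term x: subtract (-1)·g_3 from x - yz² - yz + z³ + 1 → -yz² + z³ - z² + z + 1
  leading term yz²: subtract (-1)·g_4 from -yz² + z³ - z² + z + 1 → 0
  remainder 0.

S(f_2,g_4): leading monomials are coprime, so the S-polynomial reduces to 0 (Buchberger's first criterion).
S(g_3,g_4): leading monomials are coprime, so the S-polynomial reduces to 0 (Buchberger's first criterion).
Every S-polynomial of the final basis reduces to 0, so we have a Gröbner basis.
Inter-reduce: drop elements whose leading term is divisible by another's, tail-reduce, and make monic.

G = {x - yz + z² - z, yz² - z³ + z² - z - 1}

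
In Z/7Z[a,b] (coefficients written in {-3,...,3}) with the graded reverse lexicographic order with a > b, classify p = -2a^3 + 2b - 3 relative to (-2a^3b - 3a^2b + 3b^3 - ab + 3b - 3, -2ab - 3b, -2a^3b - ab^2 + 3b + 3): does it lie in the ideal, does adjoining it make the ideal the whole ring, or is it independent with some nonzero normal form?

First compute the reduced Gröbner basis of I by Buchberger's algorithm.
f_1 = -2a^3b - 3a^2b + 3b^3 - ab + 3b - 3, LT = a^3b.
f_2 = -2ab - 3b, LT = ab.
f_3 = -2a^3b - ab^2 + 3b + 3, LT = a^3b.

S(f_1,f_2): lcm = a^3b. S = 2b^3 - 3ab + 2b - 2.
  reduce S modulo (f_1, f_2, f_3):
  remainder 2b^3 + 3b - 2 ≠ 0; add h_4 = 2b^3 + 3b - 2 to the basis.

S(f_1,f_3): lcm = a^3b. S = -2a^2b + 3ab^2 + 2b^3 - 3ab + 3.
  reduce S modulo (f_1, f_2, f_3, h_4):
  remainder -b^2 - 3b - 2 ≠ 0; add h_5 = -b^2 - 3b - 2 to the basis.

S(f_1,h_4): lcm = a^3b^3. S = -2a^2b^3 + 2b^5 + 2a^3b - 3ab^3 + a^3 + 2b^3 - 2b^2.
  reduce S modulo (f_1, f_2, f_3, h_4, h_5):
  remainder a^3 - 1 ≠ 0; add h_6 = a^3 - 1 to the basis.

S(f_2,h_4): lcm = ab^3. S = -2b^3 + 2ab + a.
  reduce S modulo (f_1, f_2, f_3, h_4, h_5, h_6):
  remainder a - 2 ≠ 0; add h_7 = a - 2 to the basis.

S(f_3,h_4): lcm = a^3b^3. S = -3ab^4 + 2a^3b + a^3 + 2b^3 + 2b^2.
  reduce S modulo (f_1, f_2, f_3, h_4, h_5, h_6, h_7):
  remainder 2b + 2 ≠ 0; add h_8 = 2b + 2 to the basis.

The other S-polynomials (S(f_2,f_3), S(f_1,h_5), S(f_2,h_5), S(f_3,h_5), S(h_4,h_5), S(f_1,h_6), S(f_2,h_6), S(f_3,h_6), S(h_4,h_6), S(h_5,h_6), S(f_1,h_7), S(f_2,h_7), S(f_3,h_7), S(h_4,h_7), S(h_5,h_7), S(h_6,h_7), S(f_1,h_8), S(f_2,h_8), S(f_3,h_8), S(h_4,h_8), S(h_5,h_8), S(h_6,h_8), S(h_7,h_8)) all reduce to 0 modulo the current basis, so we have a Gröbner basis.
Inter-reduce: drop elements whose leading term is divisible by another's, tail-reduce, and make monic.
Reduced Gröbner basis: {a - 2, b + 1}.
Label its elements g_1 = a - 2, g_2 = b + 1.

Reduce p = -2a^3 + 2b - 3 modulo G:
  leading term a^3: subtract (-2a^2)·g_1 from -2a^3 + 2b - 3 → 3a^2 + 2b - 3
  leading term a^2: subtract (3a)·g_1 from 3a^2 + 2b - 3 → -a + 2b - 3
  leading term a: subtract (-1)·g_1 from -a + 2b - 3 → 2b + 2
  leading term b: subtract (2)·g_2 from 2b + 2 → 0
  normal form = 0.
Since the normal form is 0, p ∈ I.

The remainder on division by a Gröbner basis is unique — it is the normal form.

-2a^3 + 2b - 3 lies in I (it reduces to 0).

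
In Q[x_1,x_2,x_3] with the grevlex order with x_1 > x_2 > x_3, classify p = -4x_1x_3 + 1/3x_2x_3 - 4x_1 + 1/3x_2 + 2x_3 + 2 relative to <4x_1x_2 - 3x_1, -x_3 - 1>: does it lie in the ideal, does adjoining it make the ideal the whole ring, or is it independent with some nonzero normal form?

First compute the reduced Gröbner basis of I by Buchberger's algorithm.
f_1 = 4x_1x_2 - 3x_1, LT = x_1x_2.
f_2 = -x_3 - 1, LT = x_3.

The S-polynomials (S(f_1,f_2)) all reduce to 0 modulo the current basis, so we have a Gröbner basis.
Inter-reduce: drop elements whose leading term is divisible by another's, tail-reduce, and make monic.
Reduced Gröbner basis: {x_1x_2 - 3/4x_1, x_3 + 1}.
Label its elements g_1 = x_1x_2 - 3/4x_1, g_2 = x_3 + 1.

Reduce p = -4x_1x_3 + 1/3x_2x_3 - 4x_1 + 1/3x_2 + 2x_3 + 2 modulo G:
  leading term x_1x_3: subtract (-4x_1)·g_2 from -4x_1x_3 + 1/3x_2x_3 - 4x_1 + 1/3x_2 + 2x_3 + 2 → 1/3x_2x_3 + 1/3x_2 + 2x_3 + 2
  leading term x_2x_3: subtract (1/3x_2)·g_2 from 1/3x_2x_3 + 1/3x_2 + 2x_3 + 2 → 2x_3 + 2
  leading term x_3: subtract (2)·g_2 from 2x_3 + 2 → 0
  normal form = 0.
Since the normal form is 0, p ∈ I.

-4x_1x_3 + 1/3x_2x_3 - 4x_1 + 1/3x_2 + 2x_3 + 2 lies in I (it reduces to 0).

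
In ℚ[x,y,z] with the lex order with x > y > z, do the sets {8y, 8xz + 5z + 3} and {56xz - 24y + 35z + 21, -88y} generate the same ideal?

Two ideals are equal iff their reduced Gröbner bases coincide (the reduced basis is unique for a fixed ordering).
Buchberger on the first generating set:
f_1 = 8y, LT = y.
f_2 = 8xz + 5z + 3, LT = xz.

S(f_1,f_2): leading monomials are coprime, so the S-polynomial reduces to 0 (Buchberger's first criterion).
Every S-polynomial of the final basis reduces to 0, so we have a Gröbner basis.
Inter-reduce: drop elements whose leading term is divisible by another's, tail-reduce, and make monic.
Reduced Gröbner basis: {xz + ⅝z + ⅜, y}.

Buchberger on the second generating set:
h_1 = 56xz - 24y + 35z + 21, LT = xz.
h_2 = -88y, LT = y.

S(h_1,h_2): leading monomials are coprime, so the S-polynomial reduces to 0 (Buchberger's first criterion).
Every S-polynomial of the final basis reduces to 0, so we have a Gröbner basis.
Inter-reduce: drop elements whose leading term is divisible by another's, tail-reduce, and make monic.
Reduced Gröbner basis: {xz + ⅝z + ⅜, y}.

Same reduced basis, so the two generating sets span the same ideal.

Yes, the ideals are equal.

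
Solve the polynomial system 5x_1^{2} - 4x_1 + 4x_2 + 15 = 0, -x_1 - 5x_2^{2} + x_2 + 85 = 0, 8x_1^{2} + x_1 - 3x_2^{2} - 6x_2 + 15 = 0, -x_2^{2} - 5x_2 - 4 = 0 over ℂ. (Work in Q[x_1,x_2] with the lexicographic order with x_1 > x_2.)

Compute a lex Gröbner basis by Buchberger's algorithm.
f_1 = 5x_1^{2} - 4x_1 + 4x_2 + 15, LT = x_1^{2}.
f_2 = -x_1 - 5x_2^{2} + x_2 + 85, LT = x_1.
f_3 = 8x_1^{2} + x_1 - 3x_2^{2} - 6x_2 + 15, LT = x_1^{2}.
f_4 = -x_2^{2} - 5x_2 - 4, LT = x_2^{2}.

S(f_1,f_2): lcm = x_1^{2}. S = -5x_1x_2^{2} + x_1x_2 + \tfrac{421}{5}x_1 + \tfrac{4}{5}x_2 + 3.
  leading term x_1x_2^{2}: subtract (5x_2^{2})·f_2 from -5x_1x_2^{2} + x_1x_2 + \tfrac{421}{5}x_1 + \tfrac{4}{5}x_2 + 3 → x_1x_2 + \tfrac{421}{5}x_1 + 25x_2^{4} - 5x_2^{3} - 425x_2^{2} + \tfrac{4}{5}x_2 + 3
  leading term x_1x_2: subtract (-x_2)·f_2 from x_1x_2 + \tfrac{421}{5}x_1 + 25x_2^{4} - 5x_2^{3} - 425x_2^{2} + \tfrac{4}{5}x_2 + 3 → \tfrac{421}{5}x_1 + 25x_2^{4} - 10x_2^{3} - 424x_2^{2} + \tfrac{429}{5}x_2 + 3
  leading term x_1: subtract (-\tfrac{421}{5})·f_2 from \tfrac{421}{5}x_1 + 25x_2^{4} - 10x_2^{3} - 424x_2^{2} + \tfrac{429}{5}x_2 + 3 → 25x_2^{4} - 10x_2^{3} - 845x_2^{2} + 170x_2 + 7160
  leading term x_2^{4}: subtract (-25x_2^{2})·f_4 from 25x_2^{4} - 10x_2^{3} - 845x_2^{2} + 170x_2 + 7160 → -135x_2^{3} - 945x_2^{2} + 170x_2 + 7160
  leading term x_2^{3}: subtract (135x_2)·f_4 from -135x_2^{3} - 945x_2^{2} + 170x_2 + 7160 → -270x_2^{2} + 710x_2 + 7160
  leading term x_2^{2}: subtract (270)·f_4 from -270x_2^{2} + 710x_2 + 7160 → 2060x_2 + 8240
  leading term x_2: no divisor's leading term divides it; move 2060x_2 to the remainder.
  leading term 1: no divisor's leading term divides it; move 8240 to the remainder.
  remainder 2060x_2 + 8240 ≠ 0; add h_5 = 2060x_2 + 8240 to the basis.

The other S-polynomials (S(f_1,f_3), S(f_1,f_4), S(f_2,f_3), S(f_2,f_4), S(f_3,f_4), S(f_1,h_5), S(f_2,h_5), S(f_3,h_5), S(f_4,h_5)) all reduce to 0 modulo the current basis, so we have a Gröbner basis.
Inter-reduce: drop elements whose leading term is divisible by another's, tail-reduce, and make monic.
Reduced Gröbner basis: {x_1 - 1, x_2 + 4}.

Since the basis is lex-ordered, x_2 + 4 is univariate in x_2. Its roots are {-4}. Back-substituting each root into the other basis elements fixes the other coordinates.
  x_2 = -4: the earlier basis element becomes x_1 - 1 = 0, giving x_1 = 1 — point (1, -4).

{(1, -4)}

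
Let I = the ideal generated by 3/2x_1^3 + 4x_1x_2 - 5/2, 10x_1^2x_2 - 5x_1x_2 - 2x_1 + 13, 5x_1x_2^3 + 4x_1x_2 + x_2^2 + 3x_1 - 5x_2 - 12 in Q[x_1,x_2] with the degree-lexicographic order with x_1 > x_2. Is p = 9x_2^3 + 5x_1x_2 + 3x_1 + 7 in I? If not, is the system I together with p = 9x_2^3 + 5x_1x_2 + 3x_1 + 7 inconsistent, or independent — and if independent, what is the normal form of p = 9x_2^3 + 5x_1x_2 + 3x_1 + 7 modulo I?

First compute the reduced Gröbner basis of I by Buchberger's algorithm.
f_1 = 3/2x_1^3 + 4x_1x_2 - 5/2, LT = x_1^3.
f_2 = 10x_1^2x_2 - 5x_1x_2 - 2x_1 + 13, LT = x_1^2x_2.
f_3 = 5x_1x_2^3 + 4x_1x_2 + x_2^2 + 3x_1 - 5x_2 - 12, LT = x_1x_2^3.

S(f_1,f_2): lcm = x_1^3x_2. S = 1/2x_1^2x_2 + 8/3x_1x_2^2 + 1/5x_1^2 - 13/10x_1 - 5/3x_2.
  reduce S modulo (f_1, f_2, f_3):
  remainder 8/3x_1x_2^2 + 1/5x_1^2 + 1/4x_1x_2 - 6/5x_1 - 5/3x_2 - 13/20 ≠ 0; add h_4 = 8/3x_1x_2^2 + 1/5x_1^2 + 1/4x_1x_2 - 6/5x_1 - 5/3x_2 - 13/20 to the basis.

S(f_1,f_3): lcm = x_1^3x_2^3. S = 8/3x_1x_2^4 - 4/5x_1^3x_2 - 1/5x_1^2x_2^2 - 3/5x_1^3 + x_1^2x_2 - 5/3x_2^3 + 12/5x_1^2.
  reduce S modulo (f_1, f_2, f_3, h_4):
  remainder -11/5x_2^3 + 963/400x_1^2 + 751/1600x_1x_2 + 8/3x_2^2 + 31/200x_1 + 6317/1200x_2 - 3719/1600 ≠ 0; add h_5 = -11/5x_2^3 + 963/400x_1^2 + 751/1600x_1x_2 + 8/3x_2^2 + 31/200x_1 + 6317/1200x_2 - 3719/1600 to the basis.

S(f_2,f_3): lcm = x_1^2x_2^3. S = -1/2x_1x_2^3 - 4/5x_1^2x_2 - 2/5x_1x_2^2 - 3/5x_1^2 + x_1x_2 + 13/10x_2^2 + 12/5x_1.
  reduce S modulo (f_1, f_2, f_3, h_4, h_5):
  remainder -57/100x_1^2 + 83/80x_1x_2 + 7/5x_2^2 + 59/25x_1 - 3/4x_2 - 103/400 ≠ 0; add h_6 = -57/100x_1^2 + 83/80x_1x_2 + 7/5x_2^2 + 59/25x_1 - 3/4x_2 - 103/400 to the basis.

S(f_1,h_4): lcm = x_1^3x_2^2. S = -3/40x_1^4 - 3/32x_1^3x_2 + 8/3x_1x_2^3 + 9/20x_1^3 + 5/8x_1^2x_2 + 39/160x_1^2 - 5/3x_2^2.
  reduce S modulo (f_1, f_2, f_3, h_4, h_5, h_6):
  remainder -92467/36480x_1x_2 - 313/190x_2^2 - 3921/7600x_1 + 1081/456x_2 + 367037/60800 ≠ 0; add h_7 = -92467/36480x_1x_2 - 313/190x_2^2 - 3921/7600x_1 + 1081/456x_2 + 367037/60800 to the basis.

S(f_2,h_4): lcm = x_1^2x_2^2. S = -3/40x_1^3 - 3/32x_1^2x_2 - 1/2x_1x_2^2 + 9/20x_1^2 + 17/40x_1x_2 + 39/160x_1 + 13/10x_2.
  reduce S modulo (f_1, f_2, f_3, h_4, h_5, h_6, h_7):
  remainder 79327/369868x_2^2 + 6326959/3698680x_1 + 6511409/3698680x_2 + 6022549/1849340 ≠ 0; add h_8 = 79327/369868x_2^2 + 6326959/3698680x_1 + 6511409/3698680x_2 + 6022549/1849340 to the basis.

S(f_2,h_5): lcm = x_1^2x_2^3. S = 963/880x_1^4 + 751/3520x_1^3x_2 + 40/33x_1^2x_2^2 - 1/2x_1x_2^3 + 31/440x_1^3 + 6317/2640x_1^2x_2 - 1/5x_1x_2^2 - 3719/3520x_1^2 + 13/10x_2^2.
  reduce S modulo (f_1, f_2, f_3, h_4, h_5, h_6, h_7, h_8):
  remainder -398283247/261779100x_1 - 131310589/87259700x_2 - 396107507/130889550 ≠ 0; add h_9 = -398283247/261779100x_1 - 131310589/87259700x_2 - 396107507/130889550 to the basis.

S(f_1,h_6): lcm = x_1^3. S = 415/228x_1^2x_2 + 140/57x_1x_2^2 + 236/57x_1^2 + 77/57x_1x_2 - 103/228x_1 - 5/3.
  reduce S modulo (f_1, f_2, f_3, h_4, h_5, h_6, h_7, h_8, h_9):
  remainder -3941151953126/340532176185x_2 - 3941151953126/340532176185 ≠ 0; add h_10 = -3941151953126/340532176185x_2 - 3941151953126/340532176185 to the basis.

The other S-polynomials (S(f_3,h_4), S(f_1,h_5), S(f_3,h_5), S(h_4,h_5), S(f_2,h_6), S(f_3,h_6), S(h_4,h_6), S(h_5,h_6), S(f_1,h_7), S(f_2,h_7), S(f_3,h_7), S(h_4,h_7), S(h_5,h_7), S(h_6,h_7), S(f_1,h_8), S(f_2,h_8), S(f_3,h_8), S(h_4,h_8), S(h_5,h_8), S(h_6,h_8), S(h_7,h_8), S(f_1,h_9), S(f_2,h_9), S(f_3,h_9), S(h_4,h_9), S(h_5,h_9), S(h_6,h_9), S(h_7,h_9), S(h_8,h_9), S(f_1,h_10), S(f_2,h_10), S(f_3,h_10), S(h_4,h_10), S(h_5,h_10), S(h_6,h_10), S(h_7,h_10), S(h_8,h_10), S(h_9,h_10)) all reduce to 0 modulo the current basis, so we have a Gröbner basis.
Inter-reduce: drop elements whose leading term is divisible by another's, tail-reduce, and make monic.
Reduced Gröbner basis: {x_1 + 1, x_2 + 1}.
Label its elements g_1 = x_1 + 1, g_2 = x_2 + 1.

Reduce p = 9x_2^3 + 5x_1x_2 + 3x_1 + 7 modulo G:
  leading term x_2^3: subtract (9x_2^2)·g_2 from 9x_2^3 + 5x_1x_2 + 3x_1 + 7 → 5x_1x_2 - 9x_2^2 + 3x_1 + 7
  leading term x_1x_2: subtract (5x_2)·g_1 from 5x_1x_2 - 9x_2^2 + 3x_1 + 7 → -9x_2^2 + 3x_1 - 5x_2 + 7
  leading term x_2^2: subtract (-9x_2)·g_2 from -9x_2^2 + 3x_1 - 5x_2 + 7 → 3x_1 + 4x_2 + 7
  leading term x_1: subtract (3)·g_1 from 3x_1 + 4x_2 + 7 → 4x_2 + 4
  leading term x_2: subtract (4)·g_2 from 4x_2 + 4 → 0
  normal form = 0.
Since the normal form is 0, p ∈ I.

9x_2^3 + 5x_1x_2 + 3x_1 + 7 lies in I (it reduces to 0).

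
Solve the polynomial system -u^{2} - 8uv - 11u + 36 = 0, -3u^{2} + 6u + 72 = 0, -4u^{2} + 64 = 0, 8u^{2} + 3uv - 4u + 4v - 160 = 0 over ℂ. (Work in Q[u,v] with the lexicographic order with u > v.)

{(-4, -2)}

Compute a lex Gröbner basis by Buchberger's algorithm.
f_1 = -u^{2} - 8uv - 11u + 36, LT = u^{2}.
f_2 = -3u^{2} + 6u + 72, LT = u^{2}.
f_3 = -4u^{2} + 64, LT = u^{2}.
f_4 = 8u^{2} + 3uv - 4u + 4v - 160, LT = u^{2}.

S(f_1,f_2): lcm = u^{2}. S = 8uv + 13u - 12.
  leading term uv: no divisor's leading term divides it; move 8uv to the remainder.
  leading term u: no divisor's leading term divides it; move 13u to the remainder.
  leading term 1: no divisor's leading term divides it; move -12 to the remainder.
  remainder 8uv + 13u - 12 ≠ 0; add h_5 = 8uv + 13u - 12 to the basis.

S(f_1,f_3): lcm = u^{2}. S = 8uv + 11u - 20.
  leading term uv: subtract (1)·h_5 from 8uv + 11u - 20 → -2u - 8
  leading term u: no divisor's leading term divides it; move -2u to the remainder.
  leading term 1: no divisor's leading term divides it; move -8 to the remainder.
  remainder -2u - 8 ≠ 0; add h_6 = -2u - 8 to the basis.

S(f_1,f_4): lcm = u^{2}. S = \tfrac{61}{8}uv + \tfrac{23}{2}u - \tfrac{1}{2}v - 16.
  leading term uv: subtract (\tfrac{61}{64})·h_5 from \tfrac{61}{8}uv + \tfrac{23}{2}u - \tfrac{1}{2}v - 16 → -\tfrac{57}{64}u - \tfrac{1}{2}v - \tfrac{73}{16}
  leading term u: subtract (\tfrac{57}{128})·h_6 from -\tfrac{57}{64}u - \tfrac{1}{2}v - \tfrac{73}{16} → -\tfrac{1}{2}v - 1
  leading term v: no divisor's leading term divides it; move -\tfrac{1}{2}v to the remainder.
  leading term 1: no divisor's leading term divides it; move -1 to the remainder.
  remainder -\tfrac{1}{2}v - 1 ≠ 0; add h_7 = -\tfrac{1}{2}v - 1 to the basis.

The other S-polynomials (S(f_2,f_3), S(f_2,f_4), S(f_3,f_4), S(f_1,h_5), S(f_2,h_5), S(f_3,h_5), S(f_4,h_5), S(f_1,h_6), S(f_2,h_6), S(f_3,h_6), S(f_4,h_6), S(h_5,h_6), S(f_1,h_7), S(f_2,h_7), S(f_3,h_7), S(f_4,h_7), S(h_5,h_7), S(h_6,h_7)) all reduce to 0 modulo the current basis, so we have a Gröbner basis.
Inter-reduce: drop elements whose leading term is divisible by another's, tail-reduce, and make monic.
Reduced Gröbner basis: {u + 4, v + 2}.

A lex Gröbner basis eliminates variables successively. Here v + 2 depends only on v, with roots {-2}; lifting each root through the earlier basis elements recovers the full solutions.
  v = -2: the earlier basis element becomes u + 4 = 0, giving u = -4 — point (-4, -2).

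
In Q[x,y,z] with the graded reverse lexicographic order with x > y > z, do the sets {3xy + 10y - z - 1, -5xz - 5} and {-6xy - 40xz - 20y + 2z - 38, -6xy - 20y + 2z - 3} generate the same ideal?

Since reduced Gröbner bases are canonical representatives of ideals under a given ordering, it suffices to compute and compare them.
Buchberger on the first generating set:
f_1 = 3xy + 10y - z - 1, LT = xy.
f_2 = -5xz - 5, LT = xz.

S(f_1,f_2): lcm = xyz. S = 10/3yz - 1/3z^2 - y - 1/3z.
  reduce S modulo (f_1, f_2):
  remainder 10/3yz - 1/3z^2 - y - 1/3z ≠ 0; add g_3 = 10/3yz - 1/3z^2 - y - 1/3z to the basis.

The other S-polynomials (S(f_1,g_3), S(f_2,g_3)) all reduce to 0 modulo the current basis, so we have a Gröbner basis.
Inter-reduce: drop elements whose leading term is divisible by another's, tail-reduce, and make monic.
Reduced Gröbner basis: {xy + 10/3y - 1/3z - 1/3, xz + 1, yz - 1/10z^2 - 3/10y - 1/10z}.

Buchberger on the second generating set:
h_1 = -6xy - 40xz - 20y + 2z - 38, LT = xy.
h_2 = -6xy - 20y + 2z - 3, LT = xy.

S(h_1,h_2): lcm = xy. S = 20/3xz + 35/6.
  reduce S modulo (h_1, h_2):
  remainder 20/3xz + 35/6 ≠ 0; add k_3 = 20/3xz + 35/6 to the basis.

S(h_1,k_3): lcm = xyz. S = 20/3xz^2 + 10/3yz - 1/3z^2 - 7/8y + 19/3z.
  reduce S modulo (h_1, h_2, k_3):
  remainder 10/3yz - 1/3z^2 - 7/8y + 1/2z ≠ 0; add k_4 = 10/3yz - 1/3z^2 - 7/8y + 1/2z to the basis.

The other S-polynomials (S(h_2,k_3), S(h_1,k_4), S(h_2,k_4), S(k_3,k_4)) all reduce to 0 modulo the current basis, so we have a Gröbner basis.
Inter-reduce: drop elements whose leading term is divisible by another's, tail-reduce, and make monic.
Reduced Gröbner basis: {xy + 10/3y - 1/3z + 1/2, xz + 7/8, yz - 1/10z^2 - 21/80y + 3/20z}.

These differ, so the ideals are not equal.
The choice of monomial ordering does not affect the verdict — as long as both bases are computed under the same ordering, their equality decides ideal equality.

No, the ideals differ.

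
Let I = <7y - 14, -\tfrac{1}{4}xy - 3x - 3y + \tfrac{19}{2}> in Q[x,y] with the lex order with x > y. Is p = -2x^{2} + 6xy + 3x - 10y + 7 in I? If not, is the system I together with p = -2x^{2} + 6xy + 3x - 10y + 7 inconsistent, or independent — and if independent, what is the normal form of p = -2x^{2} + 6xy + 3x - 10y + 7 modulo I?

First compute the reduced Gröbner basis of I by Buchberger's algorithm.
f_1 = 7y - 14, LT = y.
f_2 = -\tfrac{1}{4}xy - 3x - 3y + \tfrac{19}{2}, LT = xy.

S(f_1,f_2): lcm = xy. S = -14x - 12y + 38.
  leading term x: no divisor's leading term divides it; move -14x to the remainder.
  leading term y: subtract (-\tfrac{12}{7})·f_1 from -12y + 38 → 14
  leading term 1: no divisor's leading term divides it; move 14 to the remainder.
  remainder -14x + 14 ≠ 0; add h_3 = -14x + 14 to the basis.

The other S-polynomials (S(f_1,h_3), S(f_2,h_3)) all reduce to 0 modulo the current basis, so we have a Gröbner basis.
Inter-reduce: drop elements whose leading term is divisible by another's, tail-reduce, and make monic.
Reduced Gröbner basis: {x - 1, y - 2}.
Label its elements g_1 = x - 1, g_2 = y - 2.

Reduce p = -2x^{2} + 6xy + 3x - 10y + 7 modulo G:
  leading term x^{2}: subtract (-2x)·g_1 from -2x^{2} + 6xy + 3x - 10y + 7 → 6xy + x - 10y + 7
  leading term xy: subtract (6y)·g_1 from 6xy + x - 10y + 7 → x - 4y + 7
  leading term x: subtract (1)·g_1 from x - 4y + 7 → -4y + 8
  leading term y: subtract (-4)·g_2 from -4y + 8 → 0
  normal form = 0.
Since the normal form is 0, p ∈ I.

-2x^{2} + 6xy + 3x - 10y + 7 lies in I (it reduces to 0).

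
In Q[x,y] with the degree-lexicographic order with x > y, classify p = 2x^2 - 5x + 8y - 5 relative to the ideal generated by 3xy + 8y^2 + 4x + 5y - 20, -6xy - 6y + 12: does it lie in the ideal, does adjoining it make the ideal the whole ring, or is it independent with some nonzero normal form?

2x^2 - 5x + 8y - 5 lies in I (it reduces to 0).

First compute the reduced Gröbner basis of I by Buchberger's algorithm.
f_1 = 3xy + 8y^2 + 4x + 5y - 20, LT = xy.
f_2 = -6xy - 6y + 12, LT = xy.

S(f_1,f_2): lcm = xy. S = 8/3y^2 + 4/3x + 2/3y - 14/3.
  leading term y^2: no divisor's leading term divides it; move 8/3y^2 to the remainder.
  leading term x: no divisor's leading term divides it; move 4/3x to the remainder.
  leading term y: no divisor's leading term divides it; move 2/3y to the remainder.
  leading term 1: no divisor's leading term divides it; move -14/3 to the remainder.
  remainder 8/3y^2 + 4/3x + 2/3y - 14/3 ≠ 0; add h_3 = 8/3y^2 + 4/3x + 2/3y - 14/3 to the basis.

S(f_1,h_3): lcm = xy^2. S = 8/3y^3 - 1/2x^2 + 13/12xy + 5/3y^2 + 7/4x - 20/3y.
  leading term y^3: subtract (y)·h_3 from 8/3y^3 - 1/2x^2 + 13/12xy + 5/3y^2 + 7/4x - 20/3y → -1/2x^2 - 1/4xy + y^2 + 7/4x - 2y
  leading term x^2: no divisor's leading term divides it; move -1/2x^2 to the remainder.
  leading term xy: subtract (-1/12)·f_1 from -1/4xy + y^2 + 7/4x - 2y → 5/3y^2 + 25/12x - 19/12y - 5/3
  leading term y^2: subtract (5/8)·h_3 from 5/3y^2 + 25/12x - 19/12y - 5/3 → 5/4x - 2y + 5/4
  leading term x: no divisor's leading term divides it; move 5/4x to the remainder.
  leading term y: no divisor's leading term divides it; move -2y to the remainder.
  leading term 1: no divisor's leading term divides it; move 5/4 to the remainder.
  remainder -1/2x^2 + 5/4x - 2y + 5/4 ≠ 0; add h_4 = -1/2x^2 + 5/4x - 2y + 5/4 to the basis.

The other S-polynomials (S(f_2,h_3), S(f_1,h_4), S(f_2,h_4), S(h_3,h_4)) all reduce to 0 modulo the current basis, so we have a Gröbner basis.
Inter-reduce: drop elements whose leading term is divisible by another's, tail-reduce, and make monic.
Reduced Gröbner basis: {x^2 - 5/2x + 4y - 5/2, xy + y - 2, y^2 + 1/2x + 1/4y - 7/4}.
Label its elements g_1 = x^2 - 5/2x + 4y - 5/2, g_2 = xy + y - 2, g_3 = y^2 + 1/2x + 1/4y - 7/4.

Reduce p = 2x^2 - 5x + 8y - 5 modulo G:
  leading term x^2: subtract (2)·g_1 from 2x^2 - 5x + 8y - 5 → 0
  normal form = 0.
Since the normal form is 0, p ∈ I.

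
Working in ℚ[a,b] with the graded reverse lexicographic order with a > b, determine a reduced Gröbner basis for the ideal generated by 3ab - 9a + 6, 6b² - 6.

f_1 = 3ab - 9a + 6, LT = ab.
f_2 = 6b² - 6, LT = b².

S(f_1,f_2): lcm = ab². S = -3ab + a + 2b.
  leading term ab: subtract (-1)·f_1 from -3ab + a + 2b → -8a + 2b + 6
  leading term a: no divisor's leading term divides it; move -8a to the remainder.
  leading term b: no divisor's leading term divides it; move 2b to the remainder.
  leading term 1: no divisor's leading term divides it; move 6 to the remainder.
  remainder -8a + 2b + 6 ≠ 0; add g_3 = -8a + 2b + 6 to the basis.

The other S-polynomials (S(f_1,g_3), S(f_2,g_3)) all reduce to 0 modulo the current basis, so we have a Gröbner basis.
Inter-reduce: drop elements whose leading term is divisible by another's, tail-reduce, and make monic.

G = {b² - 1, a - ¼b - ¾}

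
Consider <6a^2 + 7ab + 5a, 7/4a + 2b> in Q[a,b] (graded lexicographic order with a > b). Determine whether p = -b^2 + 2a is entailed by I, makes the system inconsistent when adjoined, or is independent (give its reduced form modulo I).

First compute the reduced Gröbner basis of I by Buchberger's algorithm.
f_1 = 6a^2 + 7ab + 5a, LT = a^2.
f_2 = 7/4a + 2b, LT = a.

S(f_1,f_2): lcm = a^2. S = 1/42ab + 5/6a.
  reduce S modulo (f_1, f_2):
  remainder -4/147b^2 - 20/21b ≠ 0; add h_3 = -4/147b^2 - 20/21b to the basis.

The other S-polynomials (S(f_1,h_3), S(f_2,h_3)) all reduce to 0 modulo the current basis, so we have a Gröbner basis.
Inter-reduce: drop elements whose leading term is divisible by another's, tail-reduce, and make monic.
Reduced Gröbner basis: {b^2 + 35b, a + 8/7b}.
Label its elements g_1 = b^2 + 35b, g_2 = a + 8/7b.

Reduce p = -b^2 + 2a modulo G:
  leading term b^2: subtract (-1)·g_1 from -b^2 + 2a → 2a + 35b
  leading term a: subtract (2)·g_2 from 2a + 35b → 229/7b
  leading term b: no divisor's leading term divides it; move 229/7b to the remainder.
  normal form = 229/7b.
The normal form is nonzero, so p ∉ I. Since p minus its normal form lies in I, I + (p) = I + (r) where r = 229/7b; decide whether this ideal is the whole ring.
Run Buchberger on G together with r (pairs among the g_i already reduce to 0 since G is a Gröbner basis):
g_1 = b^2 + 35b, LT = b^2.
g_2 = a + 8/7b, LT = a.
r = 229/7b, LT = b.

The S-polynomials (S(g_1,g_2), S(g_1,r), S(g_2,r)) all reduce to 0 modulo the current basis, so we have a Gröbner basis.
Inter-reduce: drop elements whose leading term is divisible by another's, tail-reduce, and make monic.
Reduced Gröbner basis: {a, b}.
The reduced Gröbner basis of I + (p) is {a, b} ≠ {1}, a proper ideal, so the enlarged system stays consistent: p is independent of I, with normal form 229/7b.

-b^2 + 2a is independent of I; its normal form modulo I is 229/7b.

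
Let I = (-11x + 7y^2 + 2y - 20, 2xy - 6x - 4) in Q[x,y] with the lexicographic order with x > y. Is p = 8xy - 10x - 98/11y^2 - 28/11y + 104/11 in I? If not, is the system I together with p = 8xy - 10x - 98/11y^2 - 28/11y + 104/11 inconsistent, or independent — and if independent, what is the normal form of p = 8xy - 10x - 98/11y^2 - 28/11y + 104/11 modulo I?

First compute the reduced Gröbner basis of I by Buchberger's algorithm.
f_1 = -11x + 7y^2 + 2y - 20, LT = x.
f_2 = 2xy - 6x - 4, LT = xy.

S(f_1,f_2): lcm = xy. S = 3x - 7/11y^3 - 2/11y^2 + 20/11y + 2.
  leading term x: subtract (-3/11)·f_1 from 3x - 7/11y^3 - 2/11y^2 + 20/11y + 2 → -7/11y^3 + 19/11y^2 + 26/11y - 38/11
  leading term y^3: no divisor's leading term divides it; move -7/11y^3 to the remainder.
  leading term y^2: no divisor's leading term divides it; move 19/11y^2 to the remainder.
  leading term y: no divisor's leading term divides it; move 26/11y to the remainder.
  leading term 1: no divisor's leading term divides it; move -38/11 to the remainder.
  remainder -7/11y^3 + 19/11y^2 + 26/11y - 38/11 ≠ 0; add h_3 = -7/11y^3 + 19/11y^2 + 26/11y - 38/11 to the basis.

The other S-polynomials (S(f_1,h_3), S(f_2,h_3)) all reduce to 0 modulo the current basis, so we have a Gröbner basis.
Inter-reduce: drop elements whose leading term is divisible by another's, tail-reduce, and make monic.
Reduced Gröbner basis: {x - 7/11y^2 - 2/11y + 20/11, y^3 - 19/7y^2 - 26/7y + 38/7}.
Label its elements g_1 = x - 7/11y^2 - 2/11y + 20/11, g_2 = y^3 - 19/7y^2 - 26/7y + 38/7.

Reduce p = 8xy - 10x - 98/11y^2 - 28/11y + 104/11 modulo G:
  leading term xy: subtract (8y)·g_1 from 8xy - 10x - 98/11y^2 - 28/11y + 104/11 → -10x + 56/11y^3 - 82/11y^2 - 188/11y + 104/11
  leading term x: subtract (-10)·g_1 from -10x + 56/11y^3 - 82/11y^2 - 188/11y + 104/11 → 56/11y^3 - 152/11y^2 - 208/11y + 304/11
  leading term y^3: subtract (56/11)·g_2 from 56/11y^3 - 152/11y^2 - 208/11y + 304/11 → 0
  normal form = 0.
Since the normal form is 0, p ∈ I.

8xy - 10x - 98/11y^2 - 28/11y + 104/11 lies in I (it reduces to 0).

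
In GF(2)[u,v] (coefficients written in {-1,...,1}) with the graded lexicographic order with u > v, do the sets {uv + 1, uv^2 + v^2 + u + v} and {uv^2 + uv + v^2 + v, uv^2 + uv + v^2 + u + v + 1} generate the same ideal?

No, the ideals differ.

Equality of ideals is decidable: compute both reduced Gröbner bases (unique for the ordering) and check whether they agree.
Buchberger on the first generating set:
f_1 = uv + 1, LT = uv.
f_2 = uv^2 + v^2 + u + v, LT = uv^2.

S(f_1,f_2): lcm = uv^2. S = v^2 + u.
  reduce S modulo (f_1, f_2):
  remainder v^2 + u ≠ 0; add g_3 = v^2 + u to the basis.

S(f_1,g_3): lcm = uv^2. S = u^2 + v.
  reduce S modulo (f_1, f_2, g_3):
  remainder u^2 + v ≠ 0; add g_4 = u^2 + v to the basis.

The other S-polynomials (S(f_2,g_3), S(f_1,g_4), S(f_2,g_4), S(g_3,g_4)) all reduce to 0 modulo the current basis, so we have a Gröbner basis.
Inter-reduce: drop elements whose leading term is divisible by another's, tail-reduce, and make monic.
Reduced Gröbner basis: {u^2 + v, uv + 1, v^2 + u}.

Buchberger on the second generating set:
h_1 = uv^2 + uv + v^2 + v, LT = uv^2.
h_2 = uv^2 + uv + v^2 + u + v + 1, LT = uv^2.

S(h_1,h_2): lcm = uv^2. S = u + 1.
  reduce S modulo (h_1, h_2):
  remainder u + 1 ≠ 0; add k_3 = u + 1 to the basis.

The other S-polynomials (S(h_1,k_3), S(h_2,k_3)) all reduce to 0 modulo the current basis, so we have a Gröbner basis.
Inter-reduce: drop elements whose leading term is divisible by another's, tail-reduce, and make monic.
Reduced Gröbner basis: {u + 1}.

These differ, so the ideals are not equal.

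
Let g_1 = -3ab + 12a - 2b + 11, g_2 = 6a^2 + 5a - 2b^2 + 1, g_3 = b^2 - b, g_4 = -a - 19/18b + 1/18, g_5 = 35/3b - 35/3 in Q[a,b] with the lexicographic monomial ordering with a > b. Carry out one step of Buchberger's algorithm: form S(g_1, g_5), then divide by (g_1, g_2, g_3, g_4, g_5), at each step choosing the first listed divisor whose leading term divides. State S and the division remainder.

lcm(LM(g_1), LM(g_5)) = ab.
S = (lcm/LT(g_1))·g_1 − (lcm/LT(g_5))·g_5 = -3a + 2/3b - 11/3.
Reduce S modulo (g_1, g_2, g_3, g_4, g_5) in that order:
  leading term a: subtract (3)·g_4 from -3a + 2/3b - 11/3 → 23/6b - 23/6
  leading term b: subtract (23/70)·g_5 from 23/6b - 23/6 → 0
The remainder is 0, so this S-polynomial contributes no new basis element.

S(g_1, g_5) = -3a + 2/3b - 11/3; remainder on division = 0.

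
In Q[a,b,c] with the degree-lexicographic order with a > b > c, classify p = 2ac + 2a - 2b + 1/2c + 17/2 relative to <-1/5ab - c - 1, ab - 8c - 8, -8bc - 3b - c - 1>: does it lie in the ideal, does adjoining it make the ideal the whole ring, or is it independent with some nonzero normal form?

First compute the reduced Gröbner basis of I by Buchberger's algorithm.
f_1 = -1/5ab - c - 1, LT = ab.
f_2 = ab - 8c - 8, LT = ab.
f_3 = -8bc - 3b - c - 1, LT = bc.

S(f_1,f_2): lcm = ab. S = 13c + 13.
  leading term c: no divisor's leading term divides it; move 13c to the remainder.
  leading term 1: no divisor's leading term divides it; move 13 to the remainder.
  remainder 13c + 13 ≠ 0; add h_4 = 13c + 13 to the basis.

S(f_3,h_4): lcm = bc. S = -5/8b + 1/8c + 1/8.
  leading term b: no divisor's leading term divides it; move -5/8b to the remainder.
  leading term c: subtract (1/104)·h_4 from 1/8c + 1/8 → 0
  remainder -5/8b ≠ 0; add h_5 = -5/8b to the basis.

The other S-polynomials (S(f_1,f_3), S(f_2,f_3), S(f_1,h_4), S(f_2,h_4), S(f_1,h_5), S(f_2,h_5), S(f_3,h_5), S(h_4,h_5)) all reduce to 0 modulo the current basis, so we have a Gröbner basis.
Inter-reduce: drop elements whose leading term is divisible by another's, tail-reduce, and make monic.
Reduced Gröbner basis: {b, c + 1}.
Label its elements g_1 = b, g_2 = c + 1.

Reduce p = 2ac + 2a - 2b + 1/2c + 17/2 modulo G:
  leading term ac: subtract (2a)·g_2 from 2ac + 2a - 2b + 1/2c + 17/2 → -2b + 1/2c + 17/2
  leading term b: subtract (-2)·g_1 from -2b + 1/2c + 17/2 → 1/2c + 17/2
  leading term c: subtract (1/2)·g_2 from 1/2c + 17/2 → 8
  leading term 1: no divisor's leading term divides it; move 8 to the remainder.
  normal form = 8.
The normal form is nonzero, so p ∉ I. Since p minus its normal form lies in I, I + (p) = I + (r) where r = 8; decide whether this ideal is the whole ring.
Here r = 8 is a nonzero constant, hence a unit: 1 ∈ I + (p), the Gröbner basis of I + (p) is {1}, and the enlarged system has no common solution — adjoining p is inconsistent.

Adjoining 2ac + 2a - 2b + 1/2c + 17/2 makes the ideal the whole ring: the system is inconsistent.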